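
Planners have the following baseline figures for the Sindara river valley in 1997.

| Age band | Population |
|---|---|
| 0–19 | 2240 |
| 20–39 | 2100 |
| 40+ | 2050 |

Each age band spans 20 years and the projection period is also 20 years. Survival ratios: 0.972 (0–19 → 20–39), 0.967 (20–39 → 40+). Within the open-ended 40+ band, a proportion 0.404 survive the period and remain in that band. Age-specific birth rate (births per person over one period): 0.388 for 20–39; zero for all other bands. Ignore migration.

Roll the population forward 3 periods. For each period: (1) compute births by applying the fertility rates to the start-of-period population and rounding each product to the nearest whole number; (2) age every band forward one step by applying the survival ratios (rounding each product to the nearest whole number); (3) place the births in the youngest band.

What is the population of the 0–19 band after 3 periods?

307

Call the groups 1 to 3, youngest first.
Period 1:
Births: 2100 × 0.388 = 815
Group 2: 2240 × 0.972 = 2177
Group 3: 2100 × 0.967 + 2050 × 0.404 = 2031 + 828 = 2859
End of period: [815, 2177, 2859]
Period 2:
Births: 2177 × 0.388 = 845
Group 2: 815 × 0.972 = 792
Group 3: 2177 × 0.967 + 2859 × 0.404 = 2105 + 1155 = 3260
End of period: [845, 792, 3260]
Period 3:
Births: 792 × 0.388 = 307
Group 2: 845 × 0.972 = 821
Group 3: 792 × 0.967 + 3260 × 0.404 = 766 + 1317 = 2083
End of period: [307, 821, 2083]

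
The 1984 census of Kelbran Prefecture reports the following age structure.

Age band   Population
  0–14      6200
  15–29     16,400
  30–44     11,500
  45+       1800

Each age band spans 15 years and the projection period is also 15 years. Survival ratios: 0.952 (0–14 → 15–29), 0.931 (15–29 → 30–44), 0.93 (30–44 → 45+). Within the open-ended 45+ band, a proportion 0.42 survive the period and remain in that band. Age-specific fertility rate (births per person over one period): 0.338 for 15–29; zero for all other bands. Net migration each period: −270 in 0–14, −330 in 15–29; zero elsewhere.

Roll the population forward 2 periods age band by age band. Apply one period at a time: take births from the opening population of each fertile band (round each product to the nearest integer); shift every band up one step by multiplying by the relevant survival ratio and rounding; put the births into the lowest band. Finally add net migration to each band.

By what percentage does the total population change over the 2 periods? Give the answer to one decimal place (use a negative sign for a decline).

After projecting period 1:
Births: 16400 * 0.338 = 5543
15–29: 6200 * 0.952 = 5902
30–44: 16400 * 0.931 = 15268
45+: 11500 * 0.93 + 1800 * 0.42 = 10695 + 756 = 11451
Net migration: 0–14 − 270 → 5273; 15–29 − 330 → 5572
Population now: 0–14=5273, 15–29=5572, 30–44=15268, 45+=11451
After projecting period 2:
Births: 5572 * 0.338 = 1883
15–29: 5273 * 0.952 = 5020
30–44: 5572 * 0.931 = 5188
45+: 15268 * 0.93 + 11451 * 0.42 = 14199 + 4809 = 19008
Net migration: 0–14 − 270 → 1613; 15–29 − 330 → 4690
Population now: 0–14=1613, 15–29=4690, 30–44=5188, 45+=19008
Total: 35900 → 30499; change = -5401; percentage change = -15.0%

-15.0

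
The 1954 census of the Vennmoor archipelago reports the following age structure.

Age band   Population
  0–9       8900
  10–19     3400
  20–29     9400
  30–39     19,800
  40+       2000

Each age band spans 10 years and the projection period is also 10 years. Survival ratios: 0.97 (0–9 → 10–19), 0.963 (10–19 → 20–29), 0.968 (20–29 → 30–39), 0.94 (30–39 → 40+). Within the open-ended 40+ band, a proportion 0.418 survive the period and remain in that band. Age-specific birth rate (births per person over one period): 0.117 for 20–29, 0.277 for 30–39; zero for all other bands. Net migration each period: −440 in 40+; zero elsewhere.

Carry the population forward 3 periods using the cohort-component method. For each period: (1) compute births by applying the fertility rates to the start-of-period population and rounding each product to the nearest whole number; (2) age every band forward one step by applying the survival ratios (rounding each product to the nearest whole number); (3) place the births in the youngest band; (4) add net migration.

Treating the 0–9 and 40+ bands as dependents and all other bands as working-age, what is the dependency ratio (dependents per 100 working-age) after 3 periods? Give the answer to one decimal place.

Call the groups 1 to 5, youngest first.
— Period 1 —
Births: 9400 × 0.117 = 1100  |  19800 × 0.277 = 5485 → total 6585
Group 2: 8900 × 0.97 = 8633
Group 3: 3400 × 0.963 = 3274
Group 4: 9400 × 0.968 = 9099
Group 5: 19800 × 0.94 + 2000 × 0.418 = 18612 + 836 = 19448
Net migration: Group 5 − 440 → 19008
Population now: 0–9=6585, 10–19=8633, 20–29=3274, 30–39=9099, 40+=19008
— Period 2 —
Births: 3274 × 0.117 = 383  |  9099 × 0.277 = 2520 → total 2903
Group 2: 6585 × 0.97 = 6387
Group 3: 8633 × 0.963 = 8314
Group 4: 3274 × 0.968 = 3169
Group 5: 9099 × 0.94 + 19008 × 0.418 = 8553 + 7945 = 16498
Net migration: Group 5 − 440 → 16058
Population now: 0–9=2903, 10–19=6387, 20–29=8314, 30–39=3169, 40+=16058
— Period 3 —
Births: 8314 × 0.117 = 973  |  3169 × 0.277 = 878 → total 1851
Group 2: 2903 × 0.97 = 2816
Group 3: 6387 × 0.963 = 6151
Group 4: 8314 × 0.968 = 8048
Group 5: 3169 × 0.94 + 16058 × 0.418 = 2979 + 6712 = 9691
Net migration: Group 5 − 440 → 9251
Population now: 0–9=1851, 10–19=2816, 20–29=6151, 30–39=8048, 40+=9251
Dependents (band 0–9 + band 40+) = 1851 + 9251 = 11102; working-age = 17015; ratio = 11102/17015 × 100 = 65.2

65.2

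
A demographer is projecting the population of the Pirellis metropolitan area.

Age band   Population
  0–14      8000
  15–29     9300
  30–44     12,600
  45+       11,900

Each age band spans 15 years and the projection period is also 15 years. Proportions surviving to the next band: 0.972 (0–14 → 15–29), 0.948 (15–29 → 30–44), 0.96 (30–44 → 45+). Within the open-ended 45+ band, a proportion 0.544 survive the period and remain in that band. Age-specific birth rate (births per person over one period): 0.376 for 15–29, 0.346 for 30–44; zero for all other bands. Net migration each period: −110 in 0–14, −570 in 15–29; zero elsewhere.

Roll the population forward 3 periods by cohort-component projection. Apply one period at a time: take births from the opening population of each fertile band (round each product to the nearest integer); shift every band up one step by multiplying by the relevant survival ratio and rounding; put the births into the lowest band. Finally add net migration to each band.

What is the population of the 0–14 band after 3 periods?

Call the bands 1 to 4, youngest first.
Period 1.
Births: 9300 * 0.376 = 3497, 12600 * 0.346 = 4360 → 7857
Band 2: 8000 * 0.972 = 7776
Band 3: 9300 * 0.948 = 8816
Band 4: 12600 * 0.96 + 11900 * 0.544 = 12096 + 6474 = 18570
Net migration: Band 1 − 110 → 7747; Band 2 − 570 → 7206
Giving 7747 / 7206 / 8816 / 18570.
Period 2.
Births: 7206 * 0.376 = 2709, 8816 * 0.346 = 3050 → 5759
Band 2: 7747 * 0.972 = 7530
Band 3: 7206 * 0.948 = 6831
Band 4: 8816 * 0.96 + 18570 * 0.544 = 8463 + 10102 = 18565
Net migration: Band 1 − 110 → 5649; Band 2 − 570 → 6960
Giving 5649 / 6960 / 6831 / 18565.
Period 3.
Births: 6960 * 0.376 = 2617, 6831 * 0.346 = 2364 → 4981
Band 2: 5649 * 0.972 = 5491
Band 3: 6960 * 0.948 = 6598
Band 4: 6831 * 0.96 + 18565 * 0.544 = 6558 + 10099 = 16657
Net migration: Band 1 − 110 → 4871; Band 2 − 570 → 4921
Giving 4871 / 4921 / 6598 / 16657.

4871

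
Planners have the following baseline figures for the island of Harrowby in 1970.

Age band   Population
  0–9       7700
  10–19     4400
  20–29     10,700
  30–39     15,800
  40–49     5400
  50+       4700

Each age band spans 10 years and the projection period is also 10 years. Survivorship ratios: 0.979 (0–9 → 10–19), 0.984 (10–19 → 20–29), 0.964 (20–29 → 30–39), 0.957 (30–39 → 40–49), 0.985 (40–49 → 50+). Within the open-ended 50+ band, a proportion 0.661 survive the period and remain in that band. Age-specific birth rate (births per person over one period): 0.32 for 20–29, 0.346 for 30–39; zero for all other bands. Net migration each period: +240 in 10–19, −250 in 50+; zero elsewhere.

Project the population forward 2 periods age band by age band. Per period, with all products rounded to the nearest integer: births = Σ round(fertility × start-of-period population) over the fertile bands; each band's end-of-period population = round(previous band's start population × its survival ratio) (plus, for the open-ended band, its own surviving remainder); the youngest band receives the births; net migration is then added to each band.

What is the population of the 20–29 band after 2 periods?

7654

Period 1.
Births: 10700 × 0.32 = 3424 ; 15800 × 0.346 = 5467 ⇒ total 8891
10–19: 7700 × 0.979 = 7538
20–29: 4400 × 0.984 = 4330
30–39: 10700 × 0.964 = 10315
40–49: 15800 × 0.957 = 15121
50+: 5400 × 0.985 + 4700 × 0.661 = 5319 + 3107 = 8426
Net migration: 10–19 + 240 → 7778; 50+ − 250 → 8176
Population now: 0–9=8891, 10–19=7778, 20–29=4330, 30–39=10315, 40–49=15121, 50+=8176
Period 2.
Births: 4330 × 0.32 = 1386 ; 10315 × 0.346 = 3569 ⇒ total 4955
10–19: 8891 × 0.979 = 8704
20–29: 7778 × 0.984 = 7654
30–39: 4330 × 0.964 = 4174
40–49: 10315 × 0.957 = 9871
50+: 15121 × 0.985 + 8176 × 0.661 = 14894 + 5404 = 20298
Net migration: 10–19 + 240 → 8944; 50+ − 250 → 20048
Population now: 0–9=4955, 10–19=8944, 20–29=7654, 30–39=4174, 40–49=9871, 50+=20048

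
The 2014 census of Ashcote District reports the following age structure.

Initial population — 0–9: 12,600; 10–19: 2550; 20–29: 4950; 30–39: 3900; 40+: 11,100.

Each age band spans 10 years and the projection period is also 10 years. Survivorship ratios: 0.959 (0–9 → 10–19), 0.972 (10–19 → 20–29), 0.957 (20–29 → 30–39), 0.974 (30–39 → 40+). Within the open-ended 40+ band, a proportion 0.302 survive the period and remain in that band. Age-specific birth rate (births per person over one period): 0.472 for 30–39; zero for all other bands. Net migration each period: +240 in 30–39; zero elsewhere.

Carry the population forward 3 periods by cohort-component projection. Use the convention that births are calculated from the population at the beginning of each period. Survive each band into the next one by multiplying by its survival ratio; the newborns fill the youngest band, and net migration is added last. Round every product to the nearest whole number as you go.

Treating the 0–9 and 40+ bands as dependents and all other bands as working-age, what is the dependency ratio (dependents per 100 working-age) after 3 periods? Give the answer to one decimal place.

38.1

Let band 1 be 0–9 through band 5 = 40+.
— Period 1 —
Births: 3900 × 0.472 = 1841
Band 2: 12600 × 0.959 = 12083
Band 3: 2550 × 0.972 = 2479
Band 4: 4950 × 0.957 = 4737
Band 5: 3900 × 0.974 + 11100 × 0.302 = 3799 + 3352 = 7151
Net migration: Band 4 + 240 → 4977
End of period: [1841, 12083, 2479, 4977, 7151]
— Period 2 —
Births: 4977 × 0.472 = 2349
Band 2: 1841 × 0.959 = 1766
Band 3: 12083 × 0.972 = 11745
Band 4: 2479 × 0.957 = 2372
Band 5: 4977 × 0.974 + 7151 × 0.302 = 4848 + 2160 = 7008
Net migration: Band 4 + 240 → 2612
End of period: [2349, 1766, 11745, 2612, 7008]
— Period 3 —
Births: 2612 × 0.472 = 1233
Band 2: 2349 × 0.959 = 2253
Band 3: 1766 × 0.972 = 1717
Band 4: 11745 × 0.957 = 11240
Band 5: 2612 × 0.974 + 7008 × 0.302 = 2544 + 2116 = 4660
Net migration: Band 4 + 240 → 11480
End of period: [1233, 2253, 1717, 11480, 4660]
Dependents (band 0–9 + band 40+) = 1233 + 4660 = 5893; working-age = 15450; ratio = 5893/15450 × 100 = 38.1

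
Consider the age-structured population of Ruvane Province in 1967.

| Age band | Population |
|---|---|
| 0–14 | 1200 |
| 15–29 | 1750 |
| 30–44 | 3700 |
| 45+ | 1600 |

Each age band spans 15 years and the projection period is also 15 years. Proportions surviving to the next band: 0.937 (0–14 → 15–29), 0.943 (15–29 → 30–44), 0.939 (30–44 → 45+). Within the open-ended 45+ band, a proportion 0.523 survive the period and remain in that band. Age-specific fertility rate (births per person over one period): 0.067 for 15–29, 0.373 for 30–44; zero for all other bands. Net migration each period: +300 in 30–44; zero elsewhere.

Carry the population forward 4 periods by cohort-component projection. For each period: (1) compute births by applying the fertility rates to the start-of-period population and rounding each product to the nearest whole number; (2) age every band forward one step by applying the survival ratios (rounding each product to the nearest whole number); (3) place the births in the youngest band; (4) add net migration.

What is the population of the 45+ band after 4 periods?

3310

Call the bands 1 to 4, youngest first.
Period 1:
Births: 1750 × 0.067 = 117, 3700 × 0.373 = 1380 → total 1497
Band 2: 1200 × 0.937 = 1124
Band 3: 1750 × 0.943 = 1650
Band 4: 3700 × 0.939 + 1600 × 0.523 = 3474 + 837 = 4311
Net migration: Band 3 + 300 → 1950
End of period: [1497, 1124, 1950, 4311]
Period 2:
Births: 1124 × 0.067 = 75, 1950 × 0.373 = 727 → total 802
Band 2: 1497 × 0.937 = 1403
Band 3: 1124 × 0.943 = 1060
Band 4: 1950 × 0.939 + 4311 × 0.523 = 1831 + 2255 = 4086
Net migration: Band 3 + 300 → 1360
End of period: [802, 1403, 1360, 4086]
Period 3:
Births: 1403 × 0.067 = 94, 1360 × 0.373 = 507 → total 601
Band 2: 802 × 0.937 = 751
Band 3: 1403 × 0.943 = 1323
Band 4: 1360 × 0.939 + 4086 × 0.523 = 1277 + 2137 = 3414
Net migration: Band 3 + 300 → 1623
End of period: [601, 751, 1623, 3414]
Period 4:
Births: 751 × 0.067 = 50, 1623 × 0.373 = 605 → total 655
Band 2: 601 × 0.937 = 563
Band 3: 751 × 0.943 = 708
Band 4: 1623 × 0.939 + 3414 × 0.523 = 1524 + 1786 = 3310
Net migration: Band 3 + 300 → 1008
End of period: [655, 563, 1008, 3310]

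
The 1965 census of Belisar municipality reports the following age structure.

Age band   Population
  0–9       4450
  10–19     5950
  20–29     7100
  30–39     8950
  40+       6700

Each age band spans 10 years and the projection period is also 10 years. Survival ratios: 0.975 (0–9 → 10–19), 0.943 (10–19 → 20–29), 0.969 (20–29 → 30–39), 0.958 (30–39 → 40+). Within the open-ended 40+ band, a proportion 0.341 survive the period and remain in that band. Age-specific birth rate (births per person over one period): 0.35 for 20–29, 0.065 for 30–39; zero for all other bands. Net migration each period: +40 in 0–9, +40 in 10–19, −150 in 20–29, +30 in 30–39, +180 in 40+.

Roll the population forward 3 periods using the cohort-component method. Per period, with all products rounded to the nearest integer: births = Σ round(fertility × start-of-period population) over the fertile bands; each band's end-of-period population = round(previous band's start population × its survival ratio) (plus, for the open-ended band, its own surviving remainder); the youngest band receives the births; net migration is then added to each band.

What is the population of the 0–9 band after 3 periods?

Numbering the groups 1..5 from youngest to oldest:
Period 1:
Births: 7100 * 0.35 = 2485, 8950 * 0.065 = 582 → 3067
Group 2: 4450 * 0.975 = 4339
Group 3: 5950 * 0.943 = 5611
Group 4: 7100 * 0.969 = 6880
Group 5: 8950 * 0.958 + 6700 * 0.341 = 8574 + 2285 = 10859
Net migration: Group 1 + 40 → 3107; Group 2 + 40 → 4379; Group 3 − 150 → 5461; Group 4 + 30 → 6910; Group 5 + 180 → 11039
Population now: 0–9=3107, 10–19=4379, 20–29=5461, 30–39=6910, 40+=11039
Period 2:
Births: 5461 * 0.35 = 1911, 6910 * 0.065 = 449 → 2360
Group 2: 3107 * 0.975 = 3029
Group 3: 4379 * 0.943 = 4129
Group 4: 5461 * 0.969 = 5292
Group 5: 6910 * 0.958 + 11039 * 0.341 = 6620 + 3764 = 10384
Net migration: Group 1 + 40 → 2400; Group 2 + 40 → 3069; Group 3 − 150 → 3979; Group 4 + 30 → 5322; Group 5 + 180 → 10564
Population now: 0–9=2400, 10–19=3069, 20–29=3979, 30–39=5322, 40+=10564
Period 3:
Births: 3979 * 0.35 = 1393, 5322 * 0.065 = 346 → 1739
Group 2: 2400 * 0.975 = 2340
Group 3: 3069 * 0.943 = 2894
Group 4: 3979 * 0.969 = 3856
Group 5: 5322 * 0.958 + 10564 * 0.341 = 5098 + 3602 = 8700
Net migration: Group 1 + 40 → 1779; Group 2 + 40 → 2380; Group 3 − 150 → 2744; Group 4 + 30 → 3886; Group 5 + 180 → 8880
Population now: 0–9=1779, 10–19=2380, 20–29=2744, 30–39=3886, 40+=8880

1779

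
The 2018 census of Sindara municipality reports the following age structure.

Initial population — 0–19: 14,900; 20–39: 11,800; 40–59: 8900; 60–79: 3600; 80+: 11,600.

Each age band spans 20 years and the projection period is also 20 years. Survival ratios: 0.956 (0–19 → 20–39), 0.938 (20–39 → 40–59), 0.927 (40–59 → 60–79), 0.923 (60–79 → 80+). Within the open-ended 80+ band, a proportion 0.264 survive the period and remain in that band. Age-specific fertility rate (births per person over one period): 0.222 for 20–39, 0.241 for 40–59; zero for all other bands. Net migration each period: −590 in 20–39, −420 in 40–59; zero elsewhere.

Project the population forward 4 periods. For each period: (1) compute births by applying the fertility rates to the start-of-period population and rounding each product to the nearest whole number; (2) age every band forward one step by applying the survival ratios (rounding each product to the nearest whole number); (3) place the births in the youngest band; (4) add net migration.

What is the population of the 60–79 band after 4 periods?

Call the groups 1 to 5, youngest first.
Period 1:
Births: 11800 * 0.222 = 2620, 8900 * 0.241 = 2145 → total 4765
Group 2: 14900 * 0.956 = 14244
Group 3: 11800 * 0.938 = 11068
Group 4: 8900 * 0.927 = 8250
Group 5: 3600 * 0.923 + 11600 * 0.264 = 3323 + 3062 = 6385
Net migration: Group 2 − 590 → 13654; Group 3 − 420 → 10648
→ [4765, 13654, 10648, 8250, 6385]
Period 2:
Births: 13654 * 0.222 = 3031, 10648 * 0.241 = 2566 → total 5597
Group 2: 4765 * 0.956 = 4555
Group 3: 13654 * 0.938 = 12807
Group 4: 10648 * 0.927 = 9871
Group 5: 8250 * 0.923 + 6385 * 0.264 = 7615 + 1686 = 9301
Net migration: Group 2 − 590 → 3965; Group 3 − 420 → 12387
→ [5597, 3965, 12387, 9871, 9301]
Period 3:
Births: 3965 * 0.222 = 880, 12387 * 0.241 = 2985 → total 3865
Group 2: 5597 * 0.956 = 5351
Group 3: 3965 * 0.938 = 3719
Group 4: 12387 * 0.927 = 11483
Group 5: 9871 * 0.923 + 9301 * 0.264 = 9111 + 2455 = 11566
Net migration: Group 2 − 590 → 4761; Group 3 − 420 → 3299
→ [3865, 4761, 3299, 11483, 11566]
Period 4:
Births: 4761 * 0.222 = 1057, 3299 * 0.241 = 795 → total 1852
Group 2: 3865 * 0.956 = 3695
Group 3: 4761 * 0.938 = 4466
Group 4: 3299 * 0.927 = 3058
Group 5: 11483 * 0.923 + 11566 * 0.264 = 10599 + 3053 = 13652
Net migration: Group 2 − 590 → 3105; Group 3 − 420 → 4046
→ [1852, 3105, 4046, 3058, 13652]

3058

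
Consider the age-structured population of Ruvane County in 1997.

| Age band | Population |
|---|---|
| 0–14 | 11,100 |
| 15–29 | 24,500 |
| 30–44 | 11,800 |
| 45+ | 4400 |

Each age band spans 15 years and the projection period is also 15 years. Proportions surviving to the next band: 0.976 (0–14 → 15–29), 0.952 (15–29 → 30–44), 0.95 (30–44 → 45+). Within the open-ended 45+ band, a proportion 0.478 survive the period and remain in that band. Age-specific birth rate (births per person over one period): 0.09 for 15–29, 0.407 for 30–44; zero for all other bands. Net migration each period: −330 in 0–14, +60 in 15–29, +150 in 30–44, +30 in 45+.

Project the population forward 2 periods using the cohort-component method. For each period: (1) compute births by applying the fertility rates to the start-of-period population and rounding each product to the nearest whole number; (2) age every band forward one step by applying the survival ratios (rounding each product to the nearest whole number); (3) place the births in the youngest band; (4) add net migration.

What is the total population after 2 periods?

56011

After projecting period 1:
Births: 24500 × 0.09 = 2205, 11800 × 0.407 = 4803 → total 7008
15–29: 11100 × 0.976 = 10834
30–44: 24500 × 0.952 = 23324
45+: 11800 × 0.95 + 4400 × 0.478 = 11210 + 2103 = 13313
Net migration: 0–14 − 330 → 6678; 15–29 + 60 → 10894; 30–44 + 150 → 23474; 45+ + 30 → 13343
Population now: 0–14=6678, 15–29=10894, 30–44=23474, 45+=13343
After projecting period 2:
Births: 10894 × 0.09 = 980, 23474 × 0.407 = 9554 → total 10534
15–29: 6678 × 0.976 = 6518
30–44: 10894 × 0.952 = 10371
45+: 23474 × 0.95 + 13343 × 0.478 = 22300 + 6378 = 28678
Net migration: 0–14 − 330 → 10204; 15–29 + 60 → 6578; 30–44 + 150 → 10521; 45+ + 30 → 28708
Population now: 0–14=10204, 15–29=6578, 30–44=10521, 45+=28708
Total after period 2: 10204 + 6578 + 10521 + 28708 = 56011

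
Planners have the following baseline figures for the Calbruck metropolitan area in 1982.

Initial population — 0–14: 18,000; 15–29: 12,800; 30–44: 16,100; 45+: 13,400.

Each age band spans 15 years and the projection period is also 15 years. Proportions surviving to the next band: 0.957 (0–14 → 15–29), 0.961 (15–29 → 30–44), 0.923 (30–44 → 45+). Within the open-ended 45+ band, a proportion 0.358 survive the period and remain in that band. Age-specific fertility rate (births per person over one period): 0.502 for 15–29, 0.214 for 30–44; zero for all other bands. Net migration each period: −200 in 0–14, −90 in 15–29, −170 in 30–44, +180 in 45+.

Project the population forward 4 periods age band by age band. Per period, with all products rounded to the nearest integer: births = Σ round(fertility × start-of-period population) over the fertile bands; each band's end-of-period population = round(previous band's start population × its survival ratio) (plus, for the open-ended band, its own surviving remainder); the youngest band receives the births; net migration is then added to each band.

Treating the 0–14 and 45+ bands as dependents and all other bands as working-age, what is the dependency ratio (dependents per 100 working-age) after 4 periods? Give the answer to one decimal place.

Period 1.
Births: 12800 × 0.502 = 6426 ; 16100 × 0.214 = 3445 ⇒ total 9871
15–29: 18000 × 0.957 = 17226
30–44: 12800 × 0.961 = 12301
45+: 16100 × 0.923 + 13400 × 0.358 = 14860 + 4797 = 19657
Net migration: 0–14 − 200 → 9671; 15–29 − 90 → 17136; 30–44 − 170 → 12131; 45+ + 180 → 19837
Giving 9671 / 17136 / 12131 / 19837.
Period 2.
Births: 17136 × 0.502 = 8602 ; 12131 × 0.214 = 2596 ⇒ total 11198
15–29: 9671 × 0.957 = 9255
30–44: 17136 × 0.961 = 16468
45+: 12131 × 0.923 + 19837 × 0.358 = 11197 + 7102 = 18299
Net migration: 0–14 − 200 → 10998; 15–29 − 90 → 9165; 30–44 − 170 → 16298; 45+ + 180 → 18479
Giving 10998 / 9165 / 16298 / 18479.
Period 3.
Births: 9165 × 0.502 = 4601 ; 16298 × 0.214 = 3488 ⇒ total 8089
15–29: 10998 × 0.957 = 10525
30–44: 9165 × 0.961 = 8808
45+: 16298 × 0.923 + 18479 × 0.358 = 15043 + 6615 = 21658
Net migration: 0–14 − 200 → 7889; 15–29 − 90 → 10435; 30–44 − 170 → 8638; 45+ + 180 → 21838
Giving 7889 / 10435 / 8638 / 21838.
Period 4.
Births: 10435 × 0.502 = 5238 ; 8638 × 0.214 = 1849 ⇒ total 7087
15–29: 7889 × 0.957 = 7550
30–44: 10435 × 0.961 = 10028
45+: 8638 × 0.923 + 21838 × 0.358 = 7973 + 7818 = 15791
Net migration: 0–14 − 200 → 6887; 15–29 − 90 → 7460; 30–44 − 170 → 9858; 45+ + 180 → 15971
Giving 6887 / 7460 / 9858 / 15971.
Dependents (band 0–14 + band 45+) = 6887 + 15971 = 22858; working-age = 17318; ratio = 22858/17318 × 100 = 132.0

132.0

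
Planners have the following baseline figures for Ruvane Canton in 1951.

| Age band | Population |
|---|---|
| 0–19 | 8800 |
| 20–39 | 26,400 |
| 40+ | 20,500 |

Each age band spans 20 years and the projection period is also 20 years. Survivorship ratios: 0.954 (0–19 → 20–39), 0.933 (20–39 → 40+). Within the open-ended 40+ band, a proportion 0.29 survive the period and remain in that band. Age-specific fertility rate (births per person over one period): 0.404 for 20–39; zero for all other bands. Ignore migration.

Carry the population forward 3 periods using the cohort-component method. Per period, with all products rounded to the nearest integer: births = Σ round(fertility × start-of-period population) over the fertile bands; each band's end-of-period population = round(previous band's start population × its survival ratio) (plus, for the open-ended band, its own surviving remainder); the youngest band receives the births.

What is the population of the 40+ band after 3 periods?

14336

Period 1:
Births: 26400 × 0.404 = 10666
20–39: 8800 × 0.954 = 8395
40+: 26400 × 0.933 + 20500 × 0.29 = 24631 + 5945 = 30576
Giving 10666 / 8395 / 30576.
Period 2:
Births: 8395 × 0.404 = 3392
20–39: 10666 × 0.954 = 10175
40+: 8395 × 0.933 + 30576 × 0.29 = 7833 + 8867 = 16700
Giving 3392 / 10175 / 16700.
Period 3:
Births: 10175 × 0.404 = 4111
20–39: 3392 × 0.954 = 3236
40+: 10175 × 0.933 + 16700 × 0.29 = 9493 + 4843 = 14336
Giving 4111 / 3236 / 14336.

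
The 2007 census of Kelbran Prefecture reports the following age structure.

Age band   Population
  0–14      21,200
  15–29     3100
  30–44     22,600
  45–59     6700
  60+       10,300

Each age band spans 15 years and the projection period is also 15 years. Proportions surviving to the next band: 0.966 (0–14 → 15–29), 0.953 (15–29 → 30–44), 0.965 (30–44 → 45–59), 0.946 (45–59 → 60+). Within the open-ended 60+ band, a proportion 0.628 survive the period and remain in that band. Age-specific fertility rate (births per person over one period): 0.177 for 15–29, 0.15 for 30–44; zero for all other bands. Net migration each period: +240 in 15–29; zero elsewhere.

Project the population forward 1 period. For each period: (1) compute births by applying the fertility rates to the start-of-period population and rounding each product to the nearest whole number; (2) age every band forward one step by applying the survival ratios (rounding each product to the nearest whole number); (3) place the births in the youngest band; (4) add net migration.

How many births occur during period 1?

3939

Period 1:
Births: 3100 × 0.177 = 549, 22600 × 0.15 = 3390 → 3939
15–29: 21200 × 0.966 = 20479
30–44: 3100 × 0.953 = 2954
45–59: 22600 × 0.965 = 21809
60+: 6700 × 0.946 + 10300 × 0.628 = 6338 + 6468 = 12806
Net migration: 15–29 + 240 → 20719
End of period: [3939, 20719, 2954, 21809, 12806]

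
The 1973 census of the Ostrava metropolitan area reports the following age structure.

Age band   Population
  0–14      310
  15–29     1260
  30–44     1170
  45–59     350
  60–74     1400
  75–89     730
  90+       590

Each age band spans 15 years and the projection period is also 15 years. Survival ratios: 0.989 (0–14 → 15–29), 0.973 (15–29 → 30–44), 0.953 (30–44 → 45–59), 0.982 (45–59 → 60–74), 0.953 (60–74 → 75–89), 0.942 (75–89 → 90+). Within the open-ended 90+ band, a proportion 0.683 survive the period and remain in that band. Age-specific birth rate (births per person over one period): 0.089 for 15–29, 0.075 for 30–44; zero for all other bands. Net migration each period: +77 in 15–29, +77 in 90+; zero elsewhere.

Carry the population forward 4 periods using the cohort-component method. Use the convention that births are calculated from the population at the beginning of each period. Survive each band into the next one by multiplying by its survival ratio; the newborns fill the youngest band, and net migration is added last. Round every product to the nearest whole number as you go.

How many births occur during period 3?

[period 1]
Births: 1260 × 0.089 = 112  |  1170 × 0.075 = 88 → total 200
15–29: 310 × 0.989 = 307
30–44: 1260 × 0.973 = 1226
45–59: 1170 × 0.953 = 1115
60–74: 350 × 0.982 = 344
75–89: 1400 × 0.953 = 1334
90+: 730 × 0.942 + 590 × 0.683 = 688 + 403 = 1091
Net migration: 15–29 + 77 → 384; 90+ + 77 → 1168
End of period: [200, 384, 1226, 1115, 344, 1334, 1168]
[period 2]
Births: 384 × 0.089 = 34  |  1226 × 0.075 = 92 → total 126
15–29: 200 × 0.989 = 198
30–44: 384 × 0.973 = 374
45–59: 1226 × 0.953 = 1168
60–74: 1115 × 0.982 = 1095
75–89: 344 × 0.953 = 328
90+: 1334 × 0.942 + 1168 × 0.683 = 1257 + 798 = 2055
Net migration: 15–29 + 77 → 275; 90+ + 77 → 2132
End of period: [126, 275, 374, 1168, 1095, 328, 2132]
[period 3]
Births: 275 × 0.089 = 24  |  374 × 0.075 = 28 → total 52
15–29: 126 × 0.989 = 125
30–44: 275 × 0.973 = 268
45–59: 374 × 0.953 = 356
60–74: 1168 × 0.982 = 1147
75–89: 1095 × 0.953 = 1044
90+: 328 × 0.942 + 2132 × 0.683 = 309 + 1456 = 1765
Net migration: 15–29 + 77 → 202; 90+ + 77 → 1842
End of period: [52, 202, 268, 356, 1147, 1044, 1842]

52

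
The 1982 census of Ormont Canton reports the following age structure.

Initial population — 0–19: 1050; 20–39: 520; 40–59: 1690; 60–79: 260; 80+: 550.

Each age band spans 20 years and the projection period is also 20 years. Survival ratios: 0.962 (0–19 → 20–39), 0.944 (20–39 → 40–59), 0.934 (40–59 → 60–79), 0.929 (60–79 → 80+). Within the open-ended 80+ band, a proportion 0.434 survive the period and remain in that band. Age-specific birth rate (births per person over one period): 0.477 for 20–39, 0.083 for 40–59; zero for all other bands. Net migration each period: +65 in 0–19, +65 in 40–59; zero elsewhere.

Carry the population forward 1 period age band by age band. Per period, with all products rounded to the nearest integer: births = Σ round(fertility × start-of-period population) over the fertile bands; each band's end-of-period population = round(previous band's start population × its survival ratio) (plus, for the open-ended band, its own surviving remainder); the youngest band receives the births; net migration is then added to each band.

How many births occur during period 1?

388

— Period 1 —
Births: 520 * 0.477 = 248, 1690 * 0.083 = 140 → total 388
20–39: 1050 * 0.962 = 1010
40–59: 520 * 0.944 = 491
60–79: 1690 * 0.934 = 1578
80+: 260 * 0.929 + 550 * 0.434 = 242 + 239 = 481
Net migration: 0–19 + 65 → 453; 40–59 + 65 → 556
Giving 453 / 1010 / 556 / 1578 / 481.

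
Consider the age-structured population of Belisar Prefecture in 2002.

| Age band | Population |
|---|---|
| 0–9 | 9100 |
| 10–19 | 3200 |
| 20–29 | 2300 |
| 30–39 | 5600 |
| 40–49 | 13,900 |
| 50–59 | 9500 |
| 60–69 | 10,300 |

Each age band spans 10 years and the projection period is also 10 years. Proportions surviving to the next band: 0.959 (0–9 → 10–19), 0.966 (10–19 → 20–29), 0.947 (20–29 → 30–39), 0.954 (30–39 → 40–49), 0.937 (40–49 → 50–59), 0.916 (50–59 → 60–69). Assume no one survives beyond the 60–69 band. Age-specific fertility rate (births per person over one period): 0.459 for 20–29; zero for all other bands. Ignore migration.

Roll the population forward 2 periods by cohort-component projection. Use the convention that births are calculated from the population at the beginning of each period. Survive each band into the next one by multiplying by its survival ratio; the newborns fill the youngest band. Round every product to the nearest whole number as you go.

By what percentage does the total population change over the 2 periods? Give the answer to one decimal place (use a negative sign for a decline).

-39.1

— Period 1 —
Births: 2300 * 0.459 = 1056
10–19: 9100 * 0.959 = 8727
20–29: 3200 * 0.966 = 3091
30–39: 2300 * 0.947 = 2178
40–49: 5600 * 0.954 = 5342
50–59: 13900 * 0.937 = 13024
60–69: 9500 * 0.916 = 8702
Giving 1056 / 8727 / 3091 / 2178 / 5342 / 13024 / 8702.
— Period 2 —
Births: 3091 * 0.459 = 1419
10–19: 1056 * 0.959 = 1013
20–29: 8727 * 0.966 = 8430
30–39: 3091 * 0.947 = 2927
40–49: 2178 * 0.954 = 2078
50–59: 5342 * 0.937 = 5005
60–69: 13024 * 0.916 = 11930
Giving 1419 / 1013 / 8430 / 2927 / 2078 / 5005 / 11930.
Total: 53900 → 32802; change = -21098; percentage change = -39.1%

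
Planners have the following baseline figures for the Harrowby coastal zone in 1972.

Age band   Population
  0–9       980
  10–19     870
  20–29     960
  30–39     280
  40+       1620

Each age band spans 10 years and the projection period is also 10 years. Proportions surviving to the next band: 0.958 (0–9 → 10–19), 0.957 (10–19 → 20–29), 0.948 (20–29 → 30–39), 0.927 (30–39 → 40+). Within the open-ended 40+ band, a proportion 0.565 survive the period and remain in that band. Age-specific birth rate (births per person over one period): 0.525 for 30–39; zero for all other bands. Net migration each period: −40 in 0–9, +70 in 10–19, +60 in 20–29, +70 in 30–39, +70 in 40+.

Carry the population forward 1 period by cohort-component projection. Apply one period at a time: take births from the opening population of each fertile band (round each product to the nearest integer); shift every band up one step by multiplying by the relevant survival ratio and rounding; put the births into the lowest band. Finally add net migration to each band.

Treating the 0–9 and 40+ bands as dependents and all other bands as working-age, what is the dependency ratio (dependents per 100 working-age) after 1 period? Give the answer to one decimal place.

46.9

Numbering the groups 1..5 from youngest to oldest:
— Period 1 —
Births: 280 × 0.525 = 147
Group 2: 980 × 0.958 = 939
Group 3: 870 × 0.957 = 833
Group 4: 960 × 0.948 = 910
Group 5: 280 × 0.927 + 1620 × 0.565 = 260 + 915 = 1175
Net migration: Group 1 − 40 → 107; Group 2 + 70 → 1009; Group 3 + 60 → 893; Group 4 + 70 → 980; Group 5 + 70 → 1245
→ [107, 1009, 893, 980, 1245]
Dependents (band 0–9 + band 40+) = 107 + 1245 = 1352; working-age = 2882; ratio = 1352/2882 × 100 = 46.9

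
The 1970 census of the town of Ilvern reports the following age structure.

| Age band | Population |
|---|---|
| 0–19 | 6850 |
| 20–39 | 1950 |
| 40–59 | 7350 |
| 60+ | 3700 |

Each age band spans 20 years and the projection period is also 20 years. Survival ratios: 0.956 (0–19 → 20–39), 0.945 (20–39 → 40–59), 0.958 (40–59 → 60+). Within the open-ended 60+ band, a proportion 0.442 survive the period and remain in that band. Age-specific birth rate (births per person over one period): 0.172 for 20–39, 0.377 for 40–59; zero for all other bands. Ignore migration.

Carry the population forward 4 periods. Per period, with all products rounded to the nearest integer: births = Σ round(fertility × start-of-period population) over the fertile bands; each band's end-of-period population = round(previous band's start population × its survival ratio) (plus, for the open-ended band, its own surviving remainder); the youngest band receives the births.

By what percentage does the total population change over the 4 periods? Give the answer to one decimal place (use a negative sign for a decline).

Call the bands 1 to 4, youngest first.
Period 1.
Births: 1950 × 0.172 = 335  |  7350 × 0.377 = 2771 ⇒ total 3106
Band 2: 6850 × 0.956 = 6549
Band 3: 1950 × 0.945 = 1843
Band 4: 7350 × 0.958 + 3700 × 0.442 = 7041 + 1635 = 8676
→ [3106, 6549, 1843, 8676]
Period 2.
Births: 6549 × 0.172 = 1126  |  1843 × 0.377 = 695 ⇒ total 1821
Band 2: 3106 × 0.956 = 2969
Band 3: 6549 × 0.945 = 6189
Band 4: 1843 × 0.958 + 8676 × 0.442 = 1766 + 3835 = 5601
→ [1821, 2969, 6189, 5601]
Period 3.
Births: 2969 × 0.172 = 511  |  6189 × 0.377 = 2333 ⇒ total 2844
Band 2: 1821 × 0.956 = 1741
Band 3: 2969 × 0.945 = 2806
Band 4: 6189 × 0.958 + 5601 × 0.442 = 5929 + 2476 = 8405
→ [2844, 1741, 2806, 8405]
Period 4.
Births: 1741 × 0.172 = 299  |  2806 × 0.377 = 1058 ⇒ total 1357
Band 2: 2844 × 0.956 = 2719
Band 3: 1741 × 0.945 = 1645
Band 4: 2806 × 0.958 + 8405 × 0.442 = 2688 + 3715 = 6403
→ [1357, 2719, 1645, 6403]
Total: 19850 → 12124; change = -7726; percentage change = -38.9%

-38.9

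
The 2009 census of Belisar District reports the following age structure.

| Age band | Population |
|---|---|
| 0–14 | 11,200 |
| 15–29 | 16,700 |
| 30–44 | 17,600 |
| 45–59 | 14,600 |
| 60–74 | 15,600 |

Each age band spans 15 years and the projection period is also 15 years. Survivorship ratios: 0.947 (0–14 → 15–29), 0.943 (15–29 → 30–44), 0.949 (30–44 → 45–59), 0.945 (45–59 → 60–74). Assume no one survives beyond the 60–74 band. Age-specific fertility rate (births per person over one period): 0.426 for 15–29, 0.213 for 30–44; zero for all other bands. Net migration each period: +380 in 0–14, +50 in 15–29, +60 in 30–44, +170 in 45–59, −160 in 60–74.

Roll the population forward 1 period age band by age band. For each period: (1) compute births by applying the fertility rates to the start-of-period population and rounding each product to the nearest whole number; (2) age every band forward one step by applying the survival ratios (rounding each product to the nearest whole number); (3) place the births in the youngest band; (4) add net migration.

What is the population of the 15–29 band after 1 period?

10656

(Bands numbered youngest = 1 to oldest = 5.)
— Period 1 —
Births: 16700 × 0.426 = 7114 ; 17600 × 0.213 = 3749 — total 10863
Band 2: 11200 × 0.947 = 10606
Band 3: 16700 × 0.943 = 15748
Band 4: 17600 × 0.949 = 16702
Band 5: 14600 × 0.945 = 13797
Net migration: Band 1 + 380 → 11243; Band 2 + 50 → 10656; Band 3 + 60 → 15808; Band 4 + 170 → 16872; Band 5 − 160 → 13637
Population now: 0–14=11243, 15–29=10656, 30–44=15808, 45–59=16872, 60–74=13637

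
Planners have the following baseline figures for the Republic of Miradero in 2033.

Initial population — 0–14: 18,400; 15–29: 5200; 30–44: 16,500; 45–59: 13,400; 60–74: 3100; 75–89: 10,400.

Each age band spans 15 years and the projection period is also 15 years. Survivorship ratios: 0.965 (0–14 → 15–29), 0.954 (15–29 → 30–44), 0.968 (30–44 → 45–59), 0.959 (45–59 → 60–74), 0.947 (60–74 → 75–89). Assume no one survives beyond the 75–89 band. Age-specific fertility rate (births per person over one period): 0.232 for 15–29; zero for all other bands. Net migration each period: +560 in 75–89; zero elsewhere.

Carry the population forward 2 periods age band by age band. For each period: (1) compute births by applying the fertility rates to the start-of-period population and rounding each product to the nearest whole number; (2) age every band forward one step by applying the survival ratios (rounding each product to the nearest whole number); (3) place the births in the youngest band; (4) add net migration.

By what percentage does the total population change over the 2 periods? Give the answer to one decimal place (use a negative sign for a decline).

Period 1.
Births: 5200 × 0.232 = 1206
15–29: 18400 × 0.965 = 17756
30–44: 5200 × 0.954 = 4961
45–59: 16500 × 0.968 = 15972
60–74: 13400 × 0.959 = 12851
75–89: 3100 × 0.947 = 2936
Net migration: 75–89 + 560 → 3496
End of period: [1206, 17756, 4961, 15972, 12851, 3496]
Period 2.
Births: 17756 × 0.232 = 4119
15–29: 1206 × 0.965 = 1164
30–44: 17756 × 0.954 = 16939
45–59: 4961 × 0.968 = 4802
60–74: 15972 × 0.959 = 15317
75–89: 12851 × 0.947 = 12170
Net migration: 75–89 + 560 → 12730
End of period: [4119, 1164, 16939, 4802, 15317, 12730]
Total: 67000 → 55071; change = -11929; percentage change = -17.8%

-17.8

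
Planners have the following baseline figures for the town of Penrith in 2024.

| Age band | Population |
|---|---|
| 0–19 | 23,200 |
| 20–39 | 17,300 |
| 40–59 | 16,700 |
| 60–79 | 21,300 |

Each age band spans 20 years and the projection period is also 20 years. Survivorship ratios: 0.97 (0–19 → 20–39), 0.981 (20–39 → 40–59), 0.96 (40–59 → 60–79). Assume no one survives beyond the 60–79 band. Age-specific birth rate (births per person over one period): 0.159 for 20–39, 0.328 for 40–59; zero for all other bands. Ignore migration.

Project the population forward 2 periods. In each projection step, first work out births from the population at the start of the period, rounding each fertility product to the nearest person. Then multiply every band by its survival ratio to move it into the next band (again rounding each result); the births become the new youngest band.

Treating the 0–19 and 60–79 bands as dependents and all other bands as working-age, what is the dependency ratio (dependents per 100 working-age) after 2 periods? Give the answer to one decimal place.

84.6

Call the groups 1 to 4, youngest first.
— Period 1 —
Births: 17300 × 0.159 = 2751 ; 16700 × 0.328 = 5478 ⇒ total 8229
Group 2: 23200 × 0.97 = 22504
Group 3: 17300 × 0.981 = 16971
Group 4: 16700 × 0.96 = 16032
Population now: 0–19=8229, 20–39=22504, 40–59=16971, 60–79=16032
— Period 2 —
Births: 22504 × 0.159 = 3578 ; 16971 × 0.328 = 5566 ⇒ total 9144
Group 2: 8229 × 0.97 = 7982
Group 3: 22504 × 0.981 = 22076
Group 4: 16971 × 0.96 = 16292
Population now: 0–19=9144, 20–39=7982, 40–59=22076, 60–79=16292
Dependents (band 0–19 + band 60–79) = 9144 + 16292 = 25436; working-age = 30058; ratio = 25436/30058 × 100 = 84.6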